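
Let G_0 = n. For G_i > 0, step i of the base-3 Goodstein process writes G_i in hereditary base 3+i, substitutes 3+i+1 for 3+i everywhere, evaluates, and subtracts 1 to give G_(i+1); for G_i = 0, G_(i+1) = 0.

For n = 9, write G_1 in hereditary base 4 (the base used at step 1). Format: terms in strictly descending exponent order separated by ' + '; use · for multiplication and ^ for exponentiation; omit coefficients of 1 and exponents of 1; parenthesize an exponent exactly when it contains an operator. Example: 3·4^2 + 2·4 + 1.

(0) 9|_3 = 3^2 ↦ 4^2|_4 = 16 ⇒ 15
(1) 15|_4 = 3·4 + 3 ↦ 3·5 + 3|_5 = 18 ⇒ 17

3·4 + 3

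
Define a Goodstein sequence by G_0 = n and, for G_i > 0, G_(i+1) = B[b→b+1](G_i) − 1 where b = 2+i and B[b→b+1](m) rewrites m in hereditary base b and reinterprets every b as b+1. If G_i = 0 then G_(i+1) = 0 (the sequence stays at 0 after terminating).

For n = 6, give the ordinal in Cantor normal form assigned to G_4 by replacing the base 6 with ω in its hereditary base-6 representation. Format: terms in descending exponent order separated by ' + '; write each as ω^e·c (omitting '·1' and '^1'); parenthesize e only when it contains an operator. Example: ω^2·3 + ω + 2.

ω^5·5 + ω^4·5 + ω^3·5 + ω^2·5 + ω·5 + 5

G_0=6  [base 2] 2^2 + 2  →[2↦3]→  3^3 + 3 = 30  −1 ⇒ G_1=29
G_1=29  [base 3] 3^3 + 2  →[3↦4]→  4^4 + 2 = 258  −1 ⇒ G_2=257
G_2=257  [base 4] 4^4 + 1  →[4↦5]→  5^5 + 1 = 3126  −1 ⇒ G_3=3125
G_3=3125  [base 5] 5^5  →[5↦6]→  6^6 = 46656  −1 ⇒ G_4=46655
G_4=46655  [base 6] 5·6^5 + 5·6^4 + 5·6^3 + 5·6^2 + 5·6 + 5  →[6↦7]→  5·7^5 + 5·7^4 + 5·7^3 + 5·7^2 + 5·7 + 5 = 98040  −1 ⇒ G_5=98039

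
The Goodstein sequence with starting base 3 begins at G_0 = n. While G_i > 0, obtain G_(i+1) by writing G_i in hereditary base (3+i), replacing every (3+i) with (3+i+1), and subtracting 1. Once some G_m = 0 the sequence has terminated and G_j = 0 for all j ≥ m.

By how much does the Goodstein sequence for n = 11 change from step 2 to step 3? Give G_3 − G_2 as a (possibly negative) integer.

G_0=11  [base 3] 3^2 + 2  →[3↦4]→  4^2 + 2 = 18  −1 ⇒ G_1=17
G_1=17  [base 4] 4^2 + 1  →[4↦5]→  5^2 + 1 = 26  −1 ⇒ G_2=25
G_2=25  [base 5] 5^2  →[5↦6]→  6^2 = 36  −1 ⇒ G_3=35

10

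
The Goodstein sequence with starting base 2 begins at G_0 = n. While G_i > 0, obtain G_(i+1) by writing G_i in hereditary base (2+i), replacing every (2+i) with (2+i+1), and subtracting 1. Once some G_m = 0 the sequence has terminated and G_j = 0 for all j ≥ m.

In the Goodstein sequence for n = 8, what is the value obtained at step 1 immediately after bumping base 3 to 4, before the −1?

554

G_0=8  [base 2] 2^(2 + 1)  →[2↦3]→  3^(3 + 1) = 81  −1 ⇒ G_1=80
G_1=80  [base 3] 2·3^3 + 2·3^2 + 2·3 + 2  →[3↦4]→  2·4^4 + 2·4^2 + 2·4 + 2 = 554  −1 ⇒ G_2=553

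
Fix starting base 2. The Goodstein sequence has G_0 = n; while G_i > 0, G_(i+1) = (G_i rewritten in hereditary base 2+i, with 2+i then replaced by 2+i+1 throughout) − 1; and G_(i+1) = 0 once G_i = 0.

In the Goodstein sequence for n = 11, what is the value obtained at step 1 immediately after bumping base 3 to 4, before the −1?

1028

base 2: 11 = 2^(2 + 1) + 2 + 1; at 3: 3^(3 + 1) + 3 + 1 = 85; next = 84
base 3: 84 = 3^(3 + 1) + 3; at 4: 4^(4 + 1) + 4 = 1028; next = 1027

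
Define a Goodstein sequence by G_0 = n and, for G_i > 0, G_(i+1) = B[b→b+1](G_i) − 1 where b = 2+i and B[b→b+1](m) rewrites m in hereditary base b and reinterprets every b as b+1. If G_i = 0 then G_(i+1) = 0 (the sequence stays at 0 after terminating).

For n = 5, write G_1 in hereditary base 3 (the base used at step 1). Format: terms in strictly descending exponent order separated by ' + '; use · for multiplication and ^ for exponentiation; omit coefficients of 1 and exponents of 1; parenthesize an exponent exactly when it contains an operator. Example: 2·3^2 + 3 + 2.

[0] 5 ≡ 2^2 + 1 (base 2). Lift 3: 28. −1: 27.
[1] 27 ≡ 3^3 (base 3). Lift 4: 256. −1: 255.

3^3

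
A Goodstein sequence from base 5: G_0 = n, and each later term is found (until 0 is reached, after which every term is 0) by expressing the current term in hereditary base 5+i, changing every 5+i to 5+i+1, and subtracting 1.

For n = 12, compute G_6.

i=0: 12 = 2·5 + 2 (b=5); 5→6: 2·6 + 2 = 14; 14−1 = 13
i=1: 13 = 2·6 + 1 (b=6); 6→7: 2·7 + 1 = 15; 15−1 = 14
i=2: 14 = 2·7 (b=7); 7→8: 2·8 = 16; 16−1 = 15
i=3: 15 = 8 + 7 (b=8); 8→9: 9 + 7 = 16; 16−1 = 15
i=4: 15 = 9 + 6 (b=9); 9→10: 10 + 6 = 16; 16−1 = 15
i=5: 15 = 10 + 5 (b=10); 10→11: 11 + 5 = 16; 16−1 = 15
i=6: 15 = 11 + 4 (b=11); 11→12: 12 + 4 = 16; 16−1 = 15

15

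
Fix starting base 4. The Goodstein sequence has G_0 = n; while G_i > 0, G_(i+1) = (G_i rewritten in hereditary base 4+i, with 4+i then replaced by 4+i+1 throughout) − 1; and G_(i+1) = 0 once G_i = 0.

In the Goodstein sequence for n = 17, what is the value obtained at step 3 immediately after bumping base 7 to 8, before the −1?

i=0: 17 = 4^2 + 1 (b=4); 4→5: 5^2 + 1 = 26; 26−1 = 25
i=1: 25 = 5^2 (b=5); 5→6: 6^2 = 36; 36−1 = 35
i=2: 35 = 5·6 + 5 (b=6); 6→7: 5·7 + 5 = 40; 40−1 = 39
i=3: 39 = 5·7 + 4 (b=7); 7→8: 5·8 + 4 = 44; 44−1 = 43

44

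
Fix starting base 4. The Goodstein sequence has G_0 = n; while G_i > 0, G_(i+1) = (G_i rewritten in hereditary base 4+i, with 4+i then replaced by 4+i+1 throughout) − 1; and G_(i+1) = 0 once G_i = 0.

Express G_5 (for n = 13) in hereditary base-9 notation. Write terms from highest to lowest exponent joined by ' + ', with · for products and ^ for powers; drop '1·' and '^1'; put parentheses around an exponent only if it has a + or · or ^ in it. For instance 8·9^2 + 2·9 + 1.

G_0 = 13. HB_4(13) = 3·4 + 1. Bump = 16. G_1 = 15.
G_1 = 15. HB_5(15) = 3·5. Bump = 18. G_2 = 17.
G_2 = 17. HB_6(17) = 2·6 + 5. Bump = 19. G_3 = 18.
G_3 = 18. HB_7(18) = 2·7 + 4. Bump = 20. G_4 = 19.
G_4 = 19. HB_8(19) = 2·8 + 3. Bump = 21. G_5 = 20.
G_5 = 20. HB_9(20) = 2·9 + 2. Bump = 22. G_6 = 21.

2·9 + 2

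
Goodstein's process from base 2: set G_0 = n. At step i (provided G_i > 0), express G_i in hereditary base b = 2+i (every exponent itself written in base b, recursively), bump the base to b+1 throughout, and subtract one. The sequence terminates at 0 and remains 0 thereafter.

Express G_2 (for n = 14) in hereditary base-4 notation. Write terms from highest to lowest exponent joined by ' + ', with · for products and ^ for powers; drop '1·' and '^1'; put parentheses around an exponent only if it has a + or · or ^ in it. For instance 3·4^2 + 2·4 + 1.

14 —HB2→ 2^(2 + 1) + 2^2 + 2 —bump→ 3^(3 + 1) + 3^3 + 3 = 111 —(−1)→ 110
110 —HB3→ 3^(3 + 1) + 3^3 + 2 —bump→ 4^(4 + 1) + 4^4 + 2 = 1282 —(−1)→ 1281
1281 —HB4→ 4^(4 + 1) + 4^4 + 1 —bump→ 5^(5 + 1) + 5^5 + 1 = 18751 —(−1)→ 18750

4^(4 + 1) + 4^4 + 1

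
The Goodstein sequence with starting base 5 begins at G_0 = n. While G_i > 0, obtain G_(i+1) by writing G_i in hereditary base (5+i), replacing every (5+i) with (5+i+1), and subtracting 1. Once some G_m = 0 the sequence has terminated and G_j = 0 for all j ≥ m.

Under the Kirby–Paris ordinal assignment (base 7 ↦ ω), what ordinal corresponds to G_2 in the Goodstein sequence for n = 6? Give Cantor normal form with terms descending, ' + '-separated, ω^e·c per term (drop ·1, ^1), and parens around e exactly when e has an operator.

6

base 5: 6 = 5 + 1; at 6: 6 + 1 = 7; next = 6
base 6: 6 = 6; at 7: 7 = 7; next = 6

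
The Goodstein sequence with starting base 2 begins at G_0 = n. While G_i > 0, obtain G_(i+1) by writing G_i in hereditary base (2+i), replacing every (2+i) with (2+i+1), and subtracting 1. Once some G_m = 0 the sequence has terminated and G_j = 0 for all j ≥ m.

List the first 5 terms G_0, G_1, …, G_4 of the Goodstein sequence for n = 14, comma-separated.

14, 110, 1281, 18750, 326591

i=0: 14 = 2^(2 + 1) + 2^2 + 2 (b=2); 2→3: 3^(3 + 1) + 3^3 + 3 = 111; 111−1 = 110
i=1: 110 = 3^(3 + 1) + 3^3 + 2 (b=3); 3→4: 4^(4 + 1) + 4^4 + 2 = 1282; 1282−1 = 1281
i=2: 1281 = 4^(4 + 1) + 4^4 + 1 (b=4); 4→5: 5^(5 + 1) + 5^5 + 1 = 18751; 18751−1 = 18750
i=3: 18750 = 5^(5 + 1) + 5^5 (b=5); 5→6: 6^(6 + 1) + 6^6 = 326592; 326592−1 = 326591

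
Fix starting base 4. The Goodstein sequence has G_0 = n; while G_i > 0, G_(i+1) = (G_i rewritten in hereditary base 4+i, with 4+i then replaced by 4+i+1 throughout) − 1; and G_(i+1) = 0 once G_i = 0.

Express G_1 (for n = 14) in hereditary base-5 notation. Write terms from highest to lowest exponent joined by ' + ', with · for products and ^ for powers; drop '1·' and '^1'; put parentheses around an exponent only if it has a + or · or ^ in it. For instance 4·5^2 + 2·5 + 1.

3·5 + 1

(0) 14|_4 = 3·4 + 2 ↦ 3·5 + 2|_5 = 17 ⇒ 16
(1) 16|_5 = 3·5 + 1 ↦ 3·6 + 1|_6 = 19 ⇒ 18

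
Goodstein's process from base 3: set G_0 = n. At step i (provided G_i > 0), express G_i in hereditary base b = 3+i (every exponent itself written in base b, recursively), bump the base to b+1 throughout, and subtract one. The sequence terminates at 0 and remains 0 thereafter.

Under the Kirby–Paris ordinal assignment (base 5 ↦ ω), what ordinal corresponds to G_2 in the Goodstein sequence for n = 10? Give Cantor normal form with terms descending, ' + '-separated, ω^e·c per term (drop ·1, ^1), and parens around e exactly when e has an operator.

ω·4 + 4

G_0=10  [base 3] 3^2 + 1  →[3↦4]→  4^2 + 1 = 17  −1 ⇒ G_1=16
G_1=16  [base 4] 4^2  →[4↦5]→  5^2 = 25  −1 ⇒ G_2=24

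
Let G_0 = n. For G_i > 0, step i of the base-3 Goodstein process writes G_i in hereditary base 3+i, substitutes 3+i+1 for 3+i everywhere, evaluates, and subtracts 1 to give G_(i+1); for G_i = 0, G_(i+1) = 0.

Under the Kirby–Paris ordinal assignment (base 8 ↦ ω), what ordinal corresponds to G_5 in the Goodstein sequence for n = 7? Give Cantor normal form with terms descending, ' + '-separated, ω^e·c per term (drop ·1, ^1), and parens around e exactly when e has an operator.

ω + 1

base 3: 7 = 2·3 + 1; at 4: 2·4 + 1 = 9; next = 8
base 4: 8 = 2·4; at 5: 2·5 = 10; next = 9
base 5: 9 = 5 + 4; at 6: 6 + 4 = 10; next = 9
base 6: 9 = 6 + 3; at 7: 7 + 3 = 10; next = 9
base 7: 9 = 7 + 2; at 8: 8 + 2 = 10; next = 9
base 8: 9 = 8 + 1; at 9: 9 + 1 = 10; next = 9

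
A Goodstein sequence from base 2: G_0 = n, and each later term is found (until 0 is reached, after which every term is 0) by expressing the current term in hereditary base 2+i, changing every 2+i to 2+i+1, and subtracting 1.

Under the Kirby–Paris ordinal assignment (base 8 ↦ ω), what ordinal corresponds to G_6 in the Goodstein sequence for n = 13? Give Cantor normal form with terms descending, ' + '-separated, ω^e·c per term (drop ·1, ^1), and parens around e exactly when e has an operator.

ω^(ω + 1) + ω^3·3 + ω^2·3 + ω·2 + 7

[0] 13 ≡ 2^(2 + 1) + 2^2 + 1 (base 2). Lift 3: 109. −1: 108.
[1] 108 ≡ 3^(3 + 1) + 3^3 (base 3). Lift 4: 1280. −1: 1279.
[2] 1279 ≡ 4^(4 + 1) + 3·4^3 + 3·4^2 + 3·4 + 3 (base 4). Lift 5: 16093. −1: 16092.
[3] 16092 ≡ 5^(5 + 1) + 3·5^3 + 3·5^2 + 3·5 + 2 (base 5). Lift 6: 280712. −1: 280711.
[4] 280711 ≡ 6^(6 + 1) + 3·6^3 + 3·6^2 + 3·6 + 1 (base 6). Lift 7: 5765999. −1: 5765998.
[5] 5765998 ≡ 7^(7 + 1) + 3·7^3 + 3·7^2 + 3·7 (base 7). Lift 8: 134219480. −1: 134219479.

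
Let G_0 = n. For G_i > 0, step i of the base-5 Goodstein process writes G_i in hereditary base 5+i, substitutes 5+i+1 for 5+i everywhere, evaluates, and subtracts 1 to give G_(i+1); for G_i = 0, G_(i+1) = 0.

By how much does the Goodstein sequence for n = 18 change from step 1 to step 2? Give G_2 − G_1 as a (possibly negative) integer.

2

[0] 18 ≡ 3·5 + 3 (base 5). Lift 6: 21. −1: 20.
[1] 20 ≡ 3·6 + 2 (base 6). Lift 7: 23. −1: 22.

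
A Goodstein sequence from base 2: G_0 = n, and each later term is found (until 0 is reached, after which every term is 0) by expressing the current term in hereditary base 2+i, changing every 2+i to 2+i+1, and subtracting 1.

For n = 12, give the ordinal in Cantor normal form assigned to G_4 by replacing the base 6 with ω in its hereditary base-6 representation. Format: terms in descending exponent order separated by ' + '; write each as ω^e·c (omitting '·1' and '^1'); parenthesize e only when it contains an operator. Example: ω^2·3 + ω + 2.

ω^(ω + 1) + ω^2·2 + ω + 5

(0) 12|_2 = 2^(2 + 1) + 2^2 ↦ 3^(3 + 1) + 3^3|_3 = 108 ⇒ 107
(1) 107|_3 = 3^(3 + 1) + 2·3^2 + 2·3 + 2 ↦ 4^(4 + 1) + 2·4^2 + 2·4 + 2|_4 = 1066 ⇒ 1065
(2) 1065|_4 = 4^(4 + 1) + 2·4^2 + 2·4 + 1 ↦ 5^(5 + 1) + 2·5^2 + 2·5 + 1|_5 = 15686 ⇒ 15685
(3) 15685|_5 = 5^(5 + 1) + 2·5^2 + 2·5 ↦ 6^(6 + 1) + 2·6^2 + 2·6|_6 = 280020 ⇒ 280019
(4) 280019|_6 = 6^(6 + 1) + 2·6^2 + 6 + 5 ↦ 7^(7 + 1) + 2·7^2 + 7 + 5|_7 = 5764911 ⇒ 5764910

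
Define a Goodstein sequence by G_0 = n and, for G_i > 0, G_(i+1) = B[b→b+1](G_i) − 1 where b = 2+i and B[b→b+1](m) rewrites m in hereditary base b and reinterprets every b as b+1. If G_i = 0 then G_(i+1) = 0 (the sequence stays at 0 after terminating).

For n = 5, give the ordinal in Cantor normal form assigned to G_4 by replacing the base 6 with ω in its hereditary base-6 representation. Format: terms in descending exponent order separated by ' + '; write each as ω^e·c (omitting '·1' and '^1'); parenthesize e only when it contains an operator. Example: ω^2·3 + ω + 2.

i=0: 5 = 2^2 + 1 (b=2); 2→3: 3^3 + 1 = 28; 28−1 = 27
i=1: 27 = 3^3 (b=3); 3→4: 4^4 = 256; 256−1 = 255
i=2: 255 = 3·4^3 + 3·4^2 + 3·4 + 3 (b=4); 4→5: 3·5^3 + 3·5^2 + 3·5 + 3 = 468; 468−1 = 467
i=3: 467 = 3·5^3 + 3·5^2 + 3·5 + 2 (b=5); 5→6: 3·6^3 + 3·6^2 + 3·6 + 2 = 776; 776−1 = 775
i=4: 775 = 3·6^3 + 3·6^2 + 3·6 + 1 (b=6); 6→7: 3·7^3 + 3·7^2 + 3·7 + 1 = 1198; 1198−1 = 1197

ω^3·3 + ω^2·3 + ω·3 + 1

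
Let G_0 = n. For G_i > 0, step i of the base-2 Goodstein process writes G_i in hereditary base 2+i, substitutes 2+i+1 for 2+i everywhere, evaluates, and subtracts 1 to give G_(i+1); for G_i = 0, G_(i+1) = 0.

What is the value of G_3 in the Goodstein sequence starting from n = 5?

[0] 5 ≡ 2^2 + 1 (base 2). Lift 3: 28. −1: 27.
[1] 27 ≡ 3^3 (base 3). Lift 4: 256. −1: 255.
[2] 255 ≡ 3·4^3 + 3·4^2 + 3·4 + 3 (base 4). Lift 5: 468. −1: 467.

467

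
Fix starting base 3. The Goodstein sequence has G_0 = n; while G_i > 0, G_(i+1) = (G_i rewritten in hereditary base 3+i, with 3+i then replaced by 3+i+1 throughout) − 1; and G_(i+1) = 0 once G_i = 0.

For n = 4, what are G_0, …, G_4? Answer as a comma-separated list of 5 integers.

base 3: 4 = 3 + 1; at 4: 4 + 1 = 5; next = 4
base 4: 4 = 4; at 5: 5 = 5; next = 4
base 5: 4 = 4; at 6: 4 = 4; next = 3
base 6: 3 = 3; at 7: 3 = 3; next = 2

4, 4, 4, 3, 2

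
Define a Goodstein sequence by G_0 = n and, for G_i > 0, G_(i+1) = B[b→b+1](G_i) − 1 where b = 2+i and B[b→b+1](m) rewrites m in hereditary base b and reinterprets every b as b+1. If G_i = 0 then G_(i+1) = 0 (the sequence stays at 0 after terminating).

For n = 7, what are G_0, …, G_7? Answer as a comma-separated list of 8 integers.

7, 30, 259, 3127, 46657, 823543, 16777215, 37665879

i=0: 7 = 2^2 + 2 + 1 (b=2); 2→3: 3^3 + 3 + 1 = 31; 31−1 = 30
i=1: 30 = 3^3 + 3 (b=3); 3→4: 4^4 + 4 = 260; 260−1 = 259
i=2: 259 = 4^4 + 3 (b=4); 4→5: 5^5 + 3 = 3128; 3128−1 = 3127
i=3: 3127 = 5^5 + 2 (b=5); 5→6: 6^6 + 2 = 46658; 46658−1 = 46657
i=4: 46657 = 6^6 + 1 (b=6); 6→7: 7^7 + 1 = 823544; 823544−1 = 823543
i=5: 823543 = 7^7 (b=7); 7→8: 8^8 = 16777216; 16777216−1 = 16777215
i=6: 16777215 = 7·8^7 + 7·8^6 + 7·8^5 + 7·8^4 + 7·8^3 + 7·8^2 + 7·8 + 7 (b=8); 8→9: 7·9^7 + 7·9^6 + 7·9^5 + 7·9^4 + 7·9^3 + 7·9^2 + 7·9 + 7 = 37665880; 37665880−1 = 37665879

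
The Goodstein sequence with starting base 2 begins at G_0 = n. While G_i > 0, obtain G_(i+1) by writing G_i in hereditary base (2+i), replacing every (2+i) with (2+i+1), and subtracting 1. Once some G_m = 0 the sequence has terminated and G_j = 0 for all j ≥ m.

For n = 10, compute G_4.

279935

base 2: 10 = 2^(2 + 1) + 2; at 3: 3^(3 + 1) + 3 = 84; next = 83
base 3: 83 = 3^(3 + 1) + 2; at 4: 4^(4 + 1) + 2 = 1026; next = 1025
base 4: 1025 = 4^(4 + 1) + 1; at 5: 5^(5 + 1) + 1 = 15626; next = 15625
base 5: 15625 = 5^(5 + 1); at 6: 6^(6 + 1) = 279936; next = 279935
base 6: 279935 = 5·6^6 + 5·6^5 + 5·6^4 + 5·6^3 + 5·6^2 + 5·6 + 5; at 7: 5·7^7 + 5·7^5 + 5·7^4 + 5·7^3 + 5·7^2 + 5·7 + 5 = 4215755; next = 4215754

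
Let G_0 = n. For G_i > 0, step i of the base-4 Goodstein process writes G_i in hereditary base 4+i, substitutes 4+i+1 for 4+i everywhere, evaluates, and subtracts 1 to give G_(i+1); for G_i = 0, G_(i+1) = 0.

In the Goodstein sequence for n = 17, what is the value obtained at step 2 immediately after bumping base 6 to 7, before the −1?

G_0=17  [base 4] 4^2 + 1  →[4↦5]→  5^2 + 1 = 26  −1 ⇒ G_1=25
G_1=25  [base 5] 5^2  →[5↦6]→  6^2 = 36  −1 ⇒ G_2=35
G_2=35  [base 6] 5·6 + 5  →[6↦7]→  5·7 + 5 = 40  −1 ⇒ G_3=39

40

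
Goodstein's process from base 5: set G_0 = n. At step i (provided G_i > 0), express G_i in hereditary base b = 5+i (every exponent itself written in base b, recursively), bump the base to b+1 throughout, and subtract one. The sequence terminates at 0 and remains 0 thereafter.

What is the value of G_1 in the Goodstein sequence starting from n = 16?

G_0=16  [base 5] 3·5 + 1  →[5↦6]→  3·6 + 1 = 19  −1 ⇒ G_1=18
G_1=18  [base 6] 3·6  →[6↦7]→  3·7 = 21  −1 ⇒ G_2=20

18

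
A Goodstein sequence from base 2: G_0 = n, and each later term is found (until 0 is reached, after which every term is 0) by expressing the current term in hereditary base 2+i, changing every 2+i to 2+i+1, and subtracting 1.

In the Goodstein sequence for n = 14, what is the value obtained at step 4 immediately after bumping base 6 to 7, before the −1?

5862841

G_0 = 14. HB_2(14) = 2^(2 + 1) + 2^2 + 2. Bump = 111. G_1 = 110.
G_1 = 110. HB_3(110) = 3^(3 + 1) + 3^3 + 2. Bump = 1282. G_2 = 1281.
G_2 = 1281. HB_4(1281) = 4^(4 + 1) + 4^4 + 1. Bump = 18751. G_3 = 18750.
G_3 = 18750. HB_5(18750) = 5^(5 + 1) + 5^5. Bump = 326592. G_4 = 326591.
G_4 = 326591. HB_6(326591) = 6^(6 + 1) + 5·6^5 + 5·6^4 + 5·6^3 + 5·6^2 + 5·6 + 5. Bump = 5862841. G_5 = 5862840.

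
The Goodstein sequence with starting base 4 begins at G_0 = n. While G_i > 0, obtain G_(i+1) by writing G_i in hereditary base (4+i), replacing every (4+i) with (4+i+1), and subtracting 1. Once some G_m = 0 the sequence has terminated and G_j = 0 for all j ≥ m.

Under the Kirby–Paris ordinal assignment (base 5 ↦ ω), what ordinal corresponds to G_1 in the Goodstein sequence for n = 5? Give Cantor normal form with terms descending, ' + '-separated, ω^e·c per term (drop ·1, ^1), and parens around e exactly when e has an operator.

ω

i=0: 5 = 4 + 1 (b=4); 4→5: 5 + 1 = 6; 6−1 = 5
i=1: 5 = 5 (b=5); 5→6: 6 = 6; 6−1 = 5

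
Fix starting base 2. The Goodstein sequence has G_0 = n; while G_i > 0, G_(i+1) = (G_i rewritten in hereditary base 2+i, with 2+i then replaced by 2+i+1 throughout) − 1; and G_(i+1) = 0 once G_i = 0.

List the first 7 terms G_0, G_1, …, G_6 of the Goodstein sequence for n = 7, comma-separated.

G_0 = 7. HB_2(7) = 2^2 + 2 + 1. Bump = 31. G_1 = 30.
G_1 = 30. HB_3(30) = 3^3 + 3. Bump = 260. G_2 = 259.
G_2 = 259. HB_4(259) = 4^4 + 3. Bump = 3128. G_3 = 3127.
G_3 = 3127. HB_5(3127) = 5^5 + 2. Bump = 46658. G_4 = 46657.
G_4 = 46657. HB_6(46657) = 6^6 + 1. Bump = 823544. G_5 = 823543.
G_5 = 823543. HB_7(823543) = 7^7. Bump = 16777216. G_6 = 16777215.

7, 30, 259, 3127, 46657, 823543, 16777215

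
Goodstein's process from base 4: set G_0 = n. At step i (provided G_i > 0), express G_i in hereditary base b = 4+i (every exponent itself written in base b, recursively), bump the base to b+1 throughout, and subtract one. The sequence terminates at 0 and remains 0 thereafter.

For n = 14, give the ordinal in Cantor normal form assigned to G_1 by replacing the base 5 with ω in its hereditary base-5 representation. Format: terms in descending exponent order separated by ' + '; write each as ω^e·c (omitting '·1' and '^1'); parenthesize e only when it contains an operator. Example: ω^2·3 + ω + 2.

i=0: 14 = 3·4 + 2 (b=4); 4→5: 3·5 + 2 = 17; 17−1 = 16
i=1: 16 = 3·5 + 1 (b=5); 5→6: 3·6 + 1 = 19; 19−1 = 18

ω·3 + 1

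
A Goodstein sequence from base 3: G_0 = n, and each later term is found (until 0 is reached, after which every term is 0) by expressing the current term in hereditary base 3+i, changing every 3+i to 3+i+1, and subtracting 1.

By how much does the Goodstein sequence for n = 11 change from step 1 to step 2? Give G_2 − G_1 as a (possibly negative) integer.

i=0: 11 = 3^2 + 2 (b=3); 3→4: 4^2 + 2 = 18; 18−1 = 17
i=1: 17 = 4^2 + 1 (b=4); 4→5: 5^2 + 1 = 26; 26−1 = 25

8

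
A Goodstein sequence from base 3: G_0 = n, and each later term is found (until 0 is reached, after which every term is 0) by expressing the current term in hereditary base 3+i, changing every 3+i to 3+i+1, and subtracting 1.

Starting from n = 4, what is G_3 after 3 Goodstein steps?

3

(0) 4|_3 = 3 + 1 ↦ 4 + 1|_4 = 5 ⇒ 4
(1) 4|_4 = 4 ↦ 5|_5 = 5 ⇒ 4
(2) 4|_5 = 4 ↦ 4|_6 = 4 ⇒ 3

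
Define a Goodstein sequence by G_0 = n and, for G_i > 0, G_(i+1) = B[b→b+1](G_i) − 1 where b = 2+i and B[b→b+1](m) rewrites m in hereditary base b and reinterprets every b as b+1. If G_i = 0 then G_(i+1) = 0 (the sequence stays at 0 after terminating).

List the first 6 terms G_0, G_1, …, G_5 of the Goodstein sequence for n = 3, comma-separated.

G_0 = 3. HB_2(3) = 2 + 1. Bump = 4. G_1 = 3.
G_1 = 3. HB_3(3) = 3. Bump = 4. G_2 = 3.
G_2 = 3. HB_4(3) = 3. Bump = 3. G_3 = 2.
G_3 = 2. HB_5(2) = 2. Bump = 2. G_4 = 1.
G_4 = 1. HB_6(1) = 1. Bump = 1. G_5 = 0.

3, 3, 3, 2, 1, 0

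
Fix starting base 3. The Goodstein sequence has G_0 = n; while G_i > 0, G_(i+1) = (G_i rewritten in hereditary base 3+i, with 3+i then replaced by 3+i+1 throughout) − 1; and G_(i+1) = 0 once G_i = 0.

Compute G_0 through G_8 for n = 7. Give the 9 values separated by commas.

7, 8, 9, 9, 9, 9, 9, 9, 8

base 3: 7 = 2·3 + 1; at 4: 2·4 + 1 = 9; next = 8
base 4: 8 = 2·4; at 5: 2·5 = 10; next = 9
base 5: 9 = 5 + 4; at 6: 6 + 4 = 10; next = 9
base 6: 9 = 6 + 3; at 7: 7 + 3 = 10; next = 9
base 7: 9 = 7 + 2; at 8: 8 + 2 = 10; next = 9
base 8: 9 = 8 + 1; at 9: 9 + 1 = 10; next = 9
base 9: 9 = 9; at 10: 10 = 10; next = 9
base 10: 9 = 9; at 11: 9 = 9; next = 8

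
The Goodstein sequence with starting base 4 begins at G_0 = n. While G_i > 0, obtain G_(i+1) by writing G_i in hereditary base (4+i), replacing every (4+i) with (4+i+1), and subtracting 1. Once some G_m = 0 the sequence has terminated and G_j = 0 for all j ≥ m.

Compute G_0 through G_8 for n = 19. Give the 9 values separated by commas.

i=0: 19 = 4^2 + 3 (b=4); 4→5: 5^2 + 3 = 28; 28−1 = 27
i=1: 27 = 5^2 + 2 (b=5); 5→6: 6^2 + 2 = 38; 38−1 = 37
i=2: 37 = 6^2 + 1 (b=6); 6→7: 7^2 + 1 = 50; 50−1 = 49
i=3: 49 = 7^2 (b=7); 7→8: 8^2 = 64; 64−1 = 63
i=4: 63 = 7·8 + 7 (b=8); 8→9: 7·9 + 7 = 70; 70−1 = 69
i=5: 69 = 7·9 + 6 (b=9); 9→10: 7·10 + 6 = 76; 76−1 = 75
i=6: 75 = 7·10 + 5 (b=10); 10→11: 7·11 + 5 = 82; 82−1 = 81
i=7: 81 = 7·11 + 4 (b=11); 11→12: 7·12 + 4 = 88; 88−1 = 87

19, 27, 37, 49, 63, 69, 75, 81, 87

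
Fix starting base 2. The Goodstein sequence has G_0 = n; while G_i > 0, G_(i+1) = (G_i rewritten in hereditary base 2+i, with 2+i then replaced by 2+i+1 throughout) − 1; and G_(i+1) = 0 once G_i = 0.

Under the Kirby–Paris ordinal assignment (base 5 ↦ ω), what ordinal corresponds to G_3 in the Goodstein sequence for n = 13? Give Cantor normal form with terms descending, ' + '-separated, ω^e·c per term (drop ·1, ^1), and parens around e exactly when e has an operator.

G_0 = 13. HB_2(13) = 2^(2 + 1) + 2^2 + 1. Bump = 109. G_1 = 108.
G_1 = 108. HB_3(108) = 3^(3 + 1) + 3^3. Bump = 1280. G_2 = 1279.
G_2 = 1279. HB_4(1279) = 4^(4 + 1) + 3·4^3 + 3·4^2 + 3·4 + 3. Bump = 16093. G_3 = 16092.
G_3 = 16092. HB_5(16092) = 5^(5 + 1) + 3·5^3 + 3·5^2 + 3·5 + 2. Bump = 280712. G_4 = 280711.

ω^(ω + 1) + ω^3·3 + ω^2·3 + ω·3 + 2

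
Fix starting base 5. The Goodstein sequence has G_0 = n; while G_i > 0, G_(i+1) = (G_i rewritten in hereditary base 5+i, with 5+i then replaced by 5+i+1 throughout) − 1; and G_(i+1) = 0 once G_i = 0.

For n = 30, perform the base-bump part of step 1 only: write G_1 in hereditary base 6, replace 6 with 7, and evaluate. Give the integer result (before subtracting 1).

G_0=30  [base 5] 5^2 + 5  →[5↦6]→  6^2 + 6 = 42  −1 ⇒ G_1=41
G_1=41  [base 6] 6^2 + 5  →[6↦7]→  7^2 + 5 = 54  −1 ⇒ G_2=53

54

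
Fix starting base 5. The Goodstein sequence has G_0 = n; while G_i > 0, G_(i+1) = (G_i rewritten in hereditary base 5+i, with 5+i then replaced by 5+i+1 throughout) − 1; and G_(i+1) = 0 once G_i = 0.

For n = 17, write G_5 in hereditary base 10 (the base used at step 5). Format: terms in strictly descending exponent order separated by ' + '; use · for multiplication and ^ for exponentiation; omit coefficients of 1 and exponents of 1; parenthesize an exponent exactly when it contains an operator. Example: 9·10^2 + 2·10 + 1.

2·10 + 5

step 0: 17 = 3·5 + 2; sub 6 for 5: 3·6 + 2; = 20; G_1 = 20−1 = 19
step 1: 19 = 3·6 + 1; sub 7 for 6: 3·7 + 1; = 22; G_2 = 22−1 = 21
step 2: 21 = 3·7; sub 8 for 7: 3·8; = 24; G_3 = 24−1 = 23
step 3: 23 = 2·8 + 7; sub 9 for 8: 2·9 + 7; = 25; G_4 = 25−1 = 24
step 4: 24 = 2·9 + 6; sub 10 for 9: 2·10 + 6; = 26; G_5 = 26−1 = 25
step 5: 25 = 2·10 + 5; sub 11 for 10: 2·11 + 5; = 27; G_6 = 27−1 = 26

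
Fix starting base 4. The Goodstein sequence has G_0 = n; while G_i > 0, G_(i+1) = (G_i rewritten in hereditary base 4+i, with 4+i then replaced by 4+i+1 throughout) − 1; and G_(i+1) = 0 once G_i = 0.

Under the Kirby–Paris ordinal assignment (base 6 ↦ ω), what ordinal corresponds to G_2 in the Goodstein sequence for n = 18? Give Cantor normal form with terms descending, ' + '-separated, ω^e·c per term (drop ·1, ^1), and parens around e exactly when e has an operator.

18 —HB4→ 4^2 + 2 —bump→ 5^2 + 2 = 27 —(−1)→ 26
26 —HB5→ 5^2 + 1 —bump→ 6^2 + 1 = 37 —(−1)→ 36
36 —HB6→ 6^2 —bump→ 7^2 = 49 —(−1)→ 48

ω^2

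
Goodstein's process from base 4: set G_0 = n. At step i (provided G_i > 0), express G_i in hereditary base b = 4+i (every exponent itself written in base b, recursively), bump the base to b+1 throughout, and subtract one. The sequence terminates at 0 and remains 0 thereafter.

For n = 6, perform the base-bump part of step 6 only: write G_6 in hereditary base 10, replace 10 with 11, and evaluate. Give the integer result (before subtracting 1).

3

step 0: 6 = 4 + 2; sub 5 for 4: 5 + 2; = 7; G_1 = 7−1 = 6
step 1: 6 = 5 + 1; sub 6 for 5: 6 + 1; = 7; G_2 = 7−1 = 6
step 2: 6 = 6; sub 7 for 6: 7; = 7; G_3 = 7−1 = 6
step 3: 6 = 6; sub 8 for 7: 6; = 6; G_4 = 6−1 = 5
step 4: 5 = 5; sub 9 for 8: 5; = 5; G_5 = 5−1 = 4
step 5: 4 = 4; sub 10 for 9: 4; = 4; G_6 = 4−1 = 3
step 6: 3 = 3; sub 11 for 10: 3; = 3; G_7 = 3−1 = 2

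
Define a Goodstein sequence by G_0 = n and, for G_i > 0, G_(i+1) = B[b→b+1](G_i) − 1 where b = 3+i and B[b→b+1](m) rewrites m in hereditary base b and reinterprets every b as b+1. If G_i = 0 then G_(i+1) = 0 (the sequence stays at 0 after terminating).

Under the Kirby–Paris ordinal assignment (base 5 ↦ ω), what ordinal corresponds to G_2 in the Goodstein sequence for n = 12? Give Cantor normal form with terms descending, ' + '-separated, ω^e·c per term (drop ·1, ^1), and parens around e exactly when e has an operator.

G_0 = 12. HB_3(12) = 3^2 + 3. Bump = 20. G_1 = 19.
G_1 = 19. HB_4(19) = 4^2 + 3. Bump = 28. G_2 = 27.

ω^2 + 2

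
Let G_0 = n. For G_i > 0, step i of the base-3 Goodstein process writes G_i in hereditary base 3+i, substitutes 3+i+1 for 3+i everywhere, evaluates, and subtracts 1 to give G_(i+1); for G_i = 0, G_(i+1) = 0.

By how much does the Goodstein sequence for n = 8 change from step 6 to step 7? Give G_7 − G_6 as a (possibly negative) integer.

step 0: 8 = 2·3 + 2; sub 4 for 3: 2·4 + 2; = 10; G_1 = 10−1 = 9
step 1: 9 = 2·4 + 1; sub 5 for 4: 2·5 + 1; = 11; G_2 = 11−1 = 10
step 2: 10 = 2·5; sub 6 for 5: 2·6; = 12; G_3 = 12−1 = 11
step 3: 11 = 6 + 5; sub 7 for 6: 7 + 5; = 12; G_4 = 12−1 = 11
step 4: 11 = 7 + 4; sub 8 for 7: 8 + 4; = 12; G_5 = 12−1 = 11
step 5: 11 = 8 + 3; sub 9 for 8: 9 + 3; = 12; G_6 = 12−1 = 11
step 6: 11 = 9 + 2; sub 10 for 9: 10 + 2; = 12; G_7 = 12−1 = 11

0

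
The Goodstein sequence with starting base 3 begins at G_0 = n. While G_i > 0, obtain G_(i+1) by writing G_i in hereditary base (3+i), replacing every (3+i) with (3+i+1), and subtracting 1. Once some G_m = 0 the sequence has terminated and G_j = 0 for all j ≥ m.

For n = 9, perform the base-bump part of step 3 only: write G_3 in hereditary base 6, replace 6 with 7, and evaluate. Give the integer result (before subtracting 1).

22

base 3: 9 = 3^2; at 4: 4^2 = 16; next = 15
base 4: 15 = 3·4 + 3; at 5: 3·5 + 3 = 18; next = 17
base 5: 17 = 3·5 + 2; at 6: 3·6 + 2 = 20; next = 19
base 6: 19 = 3·6 + 1; at 7: 3·7 + 1 = 22; next = 21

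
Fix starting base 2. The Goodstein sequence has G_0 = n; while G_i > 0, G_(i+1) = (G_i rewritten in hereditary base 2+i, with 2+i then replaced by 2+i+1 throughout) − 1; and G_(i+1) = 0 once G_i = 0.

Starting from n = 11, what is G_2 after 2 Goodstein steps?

11 —HB2→ 2^(2 + 1) + 2 + 1 —bump→ 3^(3 + 1) + 3 + 1 = 85 —(−1)→ 84
84 —HB3→ 3^(3 + 1) + 3 —bump→ 4^(4 + 1) + 4 = 1028 —(−1)→ 1027
1027 —HB4→ 4^(4 + 1) + 3 —bump→ 5^(5 + 1) + 3 = 15628 —(−1)→ 15627

1027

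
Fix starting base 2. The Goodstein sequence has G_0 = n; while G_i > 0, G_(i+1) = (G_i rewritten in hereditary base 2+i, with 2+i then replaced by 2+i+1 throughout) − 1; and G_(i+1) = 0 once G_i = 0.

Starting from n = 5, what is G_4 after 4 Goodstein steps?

step 0: 5 = 2^2 + 1; sub 3 for 2: 3^3 + 1; = 28; G_1 = 28−1 = 27
step 1: 27 = 3^3; sub 4 for 3: 4^4; = 256; G_2 = 256−1 = 255
step 2: 255 = 3·4^3 + 3·4^2 + 3·4 + 3; sub 5 for 4: 3·5^3 + 3·5^2 + 3·5 + 3; = 468; G_3 = 468−1 = 467
step 3: 467 = 3·5^3 + 3·5^2 + 3·5 + 2; sub 6 for 5: 3·6^3 + 3·6^2 + 3·6 + 2; = 776; G_4 = 776−1 = 775
step 4: 775 = 3·6^3 + 3·6^2 + 3·6 + 1; sub 7 for 6: 3·7^3 + 3·7^2 + 3·7 + 1; = 1198; G_5 = 1198−1 = 1197

775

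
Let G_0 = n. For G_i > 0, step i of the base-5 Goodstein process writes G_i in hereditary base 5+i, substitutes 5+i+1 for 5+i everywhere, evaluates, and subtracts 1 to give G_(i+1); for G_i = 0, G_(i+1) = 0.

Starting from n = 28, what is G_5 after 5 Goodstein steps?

base 5: 28 = 5^2 + 3; at 6: 6^2 + 3 = 39; next = 38
base 6: 38 = 6^2 + 2; at 7: 7^2 + 2 = 51; next = 50
base 7: 50 = 7^2 + 1; at 8: 8^2 + 1 = 65; next = 64
base 8: 64 = 8^2; at 9: 9^2 = 81; next = 80
base 9: 80 = 8·9 + 8; at 10: 8·10 + 8 = 88; next = 87

87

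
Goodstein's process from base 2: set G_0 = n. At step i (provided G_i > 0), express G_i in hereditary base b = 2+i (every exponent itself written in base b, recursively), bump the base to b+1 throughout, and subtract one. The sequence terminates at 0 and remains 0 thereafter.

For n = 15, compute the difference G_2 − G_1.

G_0 = 15. HB_2(15) = 2^(2 + 1) + 2^2 + 2 + 1. Bump = 112. G_1 = 111.
G_1 = 111. HB_3(111) = 3^(3 + 1) + 3^3 + 3. Bump = 1284. G_2 = 1283.

1172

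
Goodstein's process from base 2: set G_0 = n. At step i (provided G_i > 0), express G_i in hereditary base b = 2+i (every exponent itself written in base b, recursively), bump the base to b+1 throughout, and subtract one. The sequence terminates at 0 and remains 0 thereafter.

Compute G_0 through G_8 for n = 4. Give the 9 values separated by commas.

4, 26, 41, 60, 83, 109, 139, 173, 211

i=0: 4 = 2^2 (b=2); 2→3: 3^3 = 27; 27−1 = 26
i=1: 26 = 2·3^2 + 2·3 + 2 (b=3); 3→4: 2·4^2 + 2·4 + 2 = 42; 42−1 = 41
i=2: 41 = 2·4^2 + 2·4 + 1 (b=4); 4→5: 2·5^2 + 2·5 + 1 = 61; 61−1 = 60
i=3: 60 = 2·5^2 + 2·5 (b=5); 5→6: 2·6^2 + 2·6 = 84; 84−1 = 83
i=4: 83 = 2·6^2 + 6 + 5 (b=6); 6→7: 2·7^2 + 7 + 5 = 110; 110−1 = 109
i=5: 109 = 2·7^2 + 7 + 4 (b=7); 7→8: 2·8^2 + 8 + 4 = 140; 140−1 = 139
i=6: 139 = 2·8^2 + 8 + 3 (b=8); 8→9: 2·9^2 + 9 + 3 = 174; 174−1 = 173
i=7: 173 = 2·9^2 + 9 + 2 (b=9); 9→10: 2·10^2 + 10 + 2 = 212; 212−1 = 211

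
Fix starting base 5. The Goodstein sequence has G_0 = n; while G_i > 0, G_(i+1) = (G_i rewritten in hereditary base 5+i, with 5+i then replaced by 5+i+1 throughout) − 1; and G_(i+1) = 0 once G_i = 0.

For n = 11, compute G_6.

13

i=0: 11 = 2·5 + 1 (b=5); 5→6: 2·6 + 1 = 13; 13−1 = 12
i=1: 12 = 2·6 (b=6); 6→7: 2·7 = 14; 14−1 = 13
i=2: 13 = 7 + 6 (b=7); 7→8: 8 + 6 = 14; 14−1 = 13
i=3: 13 = 8 + 5 (b=8); 8→9: 9 + 5 = 14; 14−1 = 13
i=4: 13 = 9 + 4 (b=9); 9→10: 10 + 4 = 14; 14−1 = 13
i=5: 13 = 10 + 3 (b=10); 10→11: 11 + 3 = 14; 14−1 = 13
i=6: 13 = 11 + 2 (b=11); 11→12: 12 + 2 = 14; 14−1 = 13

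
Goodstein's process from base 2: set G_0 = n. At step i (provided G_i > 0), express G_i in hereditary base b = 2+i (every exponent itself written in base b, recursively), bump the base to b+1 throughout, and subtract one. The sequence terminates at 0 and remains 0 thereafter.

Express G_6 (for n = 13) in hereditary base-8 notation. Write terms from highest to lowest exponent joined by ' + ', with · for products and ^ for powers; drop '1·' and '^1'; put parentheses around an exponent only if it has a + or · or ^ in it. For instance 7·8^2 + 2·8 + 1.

8^(8 + 1) + 3·8^3 + 3·8^2 + 2·8 + 7

[0] 13 ≡ 2^(2 + 1) + 2^2 + 1 (base 2). Lift 3: 109. −1: 108.
[1] 108 ≡ 3^(3 + 1) + 3^3 (base 3). Lift 4: 1280. −1: 1279.
[2] 1279 ≡ 4^(4 + 1) + 3·4^3 + 3·4^2 + 3·4 + 3 (base 4). Lift 5: 16093. −1: 16092.
[3] 16092 ≡ 5^(5 + 1) + 3·5^3 + 3·5^2 + 3·5 + 2 (base 5). Lift 6: 280712. −1: 280711.
[4] 280711 ≡ 6^(6 + 1) + 3·6^3 + 3·6^2 + 3·6 + 1 (base 6). Lift 7: 5765999. −1: 5765998.
[5] 5765998 ≡ 7^(7 + 1) + 3·7^3 + 3·7^2 + 3·7 (base 7). Lift 8: 134219480. −1: 134219479.
[6] 134219479 ≡ 8^(8 + 1) + 3·8^3 + 3·8^2 + 2·8 + 7 (base 8). Lift 9: 3486786856. −1: 3486786855.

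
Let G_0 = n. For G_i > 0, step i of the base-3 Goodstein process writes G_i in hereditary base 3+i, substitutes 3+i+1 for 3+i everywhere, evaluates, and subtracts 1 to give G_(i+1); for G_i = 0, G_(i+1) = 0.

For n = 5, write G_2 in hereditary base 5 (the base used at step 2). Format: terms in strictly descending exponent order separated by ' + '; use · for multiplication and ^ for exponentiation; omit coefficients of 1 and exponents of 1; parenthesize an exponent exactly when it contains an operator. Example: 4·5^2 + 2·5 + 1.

(0) 5|_3 = 3 + 2 ↦ 4 + 2|_4 = 6 ⇒ 5
(1) 5|_4 = 4 + 1 ↦ 5 + 1|_5 = 6 ⇒ 5
(2) 5|_5 = 5 ↦ 6|_6 = 6 ⇒ 5

5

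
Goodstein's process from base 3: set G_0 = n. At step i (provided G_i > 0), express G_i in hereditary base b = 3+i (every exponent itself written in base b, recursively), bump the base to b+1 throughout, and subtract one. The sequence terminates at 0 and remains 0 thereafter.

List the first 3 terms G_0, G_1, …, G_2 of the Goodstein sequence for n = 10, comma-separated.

10, 16, 24

[0] 10 ≡ 3^2 + 1 (base 3). Lift 4: 17. −1: 16.
[1] 16 ≡ 4^2 (base 4). Lift 5: 25. −1: 24.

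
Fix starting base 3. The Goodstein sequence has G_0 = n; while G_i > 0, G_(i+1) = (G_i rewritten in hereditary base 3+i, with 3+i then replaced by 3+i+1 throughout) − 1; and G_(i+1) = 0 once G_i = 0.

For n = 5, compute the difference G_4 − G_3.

-1

[0] 5 ≡ 3 + 2 (base 3). Lift 4: 6. −1: 5.
[1] 5 ≡ 4 + 1 (base 4). Lift 5: 6. −1: 5.
[2] 5 ≡ 5 (base 5). Lift 6: 6. −1: 5.
[3] 5 ≡ 5 (base 6). Lift 7: 5. −1: 4.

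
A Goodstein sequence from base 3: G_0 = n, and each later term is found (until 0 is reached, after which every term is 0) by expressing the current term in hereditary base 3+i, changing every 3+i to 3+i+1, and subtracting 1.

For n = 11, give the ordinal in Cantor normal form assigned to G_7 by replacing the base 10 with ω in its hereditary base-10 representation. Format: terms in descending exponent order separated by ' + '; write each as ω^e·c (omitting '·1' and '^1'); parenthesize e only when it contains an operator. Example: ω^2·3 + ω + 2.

ω·5 + 1

(0) 11|_3 = 3^2 + 2 ↦ 4^2 + 2|_4 = 18 ⇒ 17
(1) 17|_4 = 4^2 + 1 ↦ 5^2 + 1|_5 = 26 ⇒ 25
(2) 25|_5 = 5^2 ↦ 6^2|_6 = 36 ⇒ 35
(3) 35|_6 = 5·6 + 5 ↦ 5·7 + 5|_7 = 40 ⇒ 39
(4) 39|_7 = 5·7 + 4 ↦ 5·8 + 4|_8 = 44 ⇒ 43
(5) 43|_8 = 5·8 + 3 ↦ 5·9 + 3|_9 = 48 ⇒ 47
(6) 47|_9 = 5·9 + 2 ↦ 5·10 + 2|_10 = 52 ⇒ 51
(7) 51|_10 = 5·10 + 1 ↦ 5·11 + 1|_11 = 56 ⇒ 55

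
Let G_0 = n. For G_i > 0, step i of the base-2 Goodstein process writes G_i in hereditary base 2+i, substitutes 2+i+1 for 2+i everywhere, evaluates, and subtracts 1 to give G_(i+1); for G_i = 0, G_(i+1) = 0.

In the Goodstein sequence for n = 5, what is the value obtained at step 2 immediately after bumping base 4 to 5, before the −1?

468

(0) 5|_2 = 2^2 + 1 ↦ 3^3 + 1|_3 = 28 ⇒ 27
(1) 27|_3 = 3^3 ↦ 4^4|_4 = 256 ⇒ 255
(2) 255|_4 = 3·4^3 + 3·4^2 + 3·4 + 3 ↦ 3·5^3 + 3·5^2 + 3·5 + 3|_5 = 468 ⇒ 467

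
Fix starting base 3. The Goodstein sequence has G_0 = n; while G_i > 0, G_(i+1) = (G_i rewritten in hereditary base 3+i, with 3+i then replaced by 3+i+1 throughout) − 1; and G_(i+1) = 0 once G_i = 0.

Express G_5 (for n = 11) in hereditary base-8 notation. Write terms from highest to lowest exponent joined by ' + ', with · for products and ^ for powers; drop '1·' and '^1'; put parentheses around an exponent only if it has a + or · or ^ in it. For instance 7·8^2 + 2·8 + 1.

step 0: 11 = 3^2 + 2; sub 4 for 3: 4^2 + 2; = 18; G_1 = 18−1 = 17
step 1: 17 = 4^2 + 1; sub 5 for 4: 5^2 + 1; = 26; G_2 = 26−1 = 25
step 2: 25 = 5^2; sub 6 for 5: 6^2; = 36; G_3 = 36−1 = 35
step 3: 35 = 5·6 + 5; sub 7 for 6: 5·7 + 5; = 40; G_4 = 40−1 = 39
step 4: 39 = 5·7 + 4; sub 8 for 7: 5·8 + 4; = 44; G_5 = 44−1 = 43
step 5: 43 = 5·8 + 3; sub 9 for 8: 5·9 + 3; = 48; G_6 = 48−1 = 47

5·8 + 3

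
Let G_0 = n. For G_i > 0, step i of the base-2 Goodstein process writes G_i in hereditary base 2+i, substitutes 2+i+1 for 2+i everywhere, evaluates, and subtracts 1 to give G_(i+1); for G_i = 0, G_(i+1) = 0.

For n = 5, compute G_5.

step 0: 5 = 2^2 + 1; sub 3 for 2: 3^3 + 1; = 28; G_1 = 28−1 = 27
step 1: 27 = 3^3; sub 4 for 3: 4^4; = 256; G_2 = 256−1 = 255
step 2: 255 = 3·4^3 + 3·4^2 + 3·4 + 3; sub 5 for 4: 3·5^3 + 3·5^2 + 3·5 + 3; = 468; G_3 = 468−1 = 467
step 3: 467 = 3·5^3 + 3·5^2 + 3·5 + 2; sub 6 for 5: 3·6^3 + 3·6^2 + 3·6 + 2; = 776; G_4 = 776−1 = 775
step 4: 775 = 3·6^3 + 3·6^2 + 3·6 + 1; sub 7 for 6: 3·7^3 + 3·7^2 + 3·7 + 1; = 1198; G_5 = 1198−1 = 1197
step 5: 1197 = 3·7^3 + 3·7^2 + 3·7; sub 8 for 7: 3·8^3 + 3·8^2 + 3·8; = 1752; G_6 = 1752−1 = 1751

1197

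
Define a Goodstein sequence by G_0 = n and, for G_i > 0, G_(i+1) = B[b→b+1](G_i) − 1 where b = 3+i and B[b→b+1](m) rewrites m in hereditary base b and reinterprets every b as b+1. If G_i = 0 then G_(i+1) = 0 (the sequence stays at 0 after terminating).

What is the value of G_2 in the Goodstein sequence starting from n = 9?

17

9 —HB3→ 3^2 —bump→ 4^2 = 16 —(−1)→ 15
15 —HB4→ 3·4 + 3 —bump→ 3·5 + 3 = 18 —(−1)→ 17
17 —HB5→ 3·5 + 2 —bump→ 3·6 + 2 = 20 —(−1)→ 19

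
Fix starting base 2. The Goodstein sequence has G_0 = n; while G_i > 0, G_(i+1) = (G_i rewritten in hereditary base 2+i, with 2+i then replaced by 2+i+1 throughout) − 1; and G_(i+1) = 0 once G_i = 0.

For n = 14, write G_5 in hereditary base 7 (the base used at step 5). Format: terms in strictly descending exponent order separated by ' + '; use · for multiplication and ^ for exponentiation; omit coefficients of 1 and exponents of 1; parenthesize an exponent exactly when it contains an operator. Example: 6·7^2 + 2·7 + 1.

7^(7 + 1) + 5·7^5 + 5·7^4 + 5·7^3 + 5·7^2 + 5·7 + 4

base 2: 14 = 2^(2 + 1) + 2^2 + 2; at 3: 3^(3 + 1) + 3^3 + 3 = 111; next = 110
base 3: 110 = 3^(3 + 1) + 3^3 + 2; at 4: 4^(4 + 1) + 4^4 + 2 = 1282; next = 1281
base 4: 1281 = 4^(4 + 1) + 4^4 + 1; at 5: 5^(5 + 1) + 5^5 + 1 = 18751; next = 18750
base 5: 18750 = 5^(5 + 1) + 5^5; at 6: 6^(6 + 1) + 6^6 = 326592; next = 326591
base 6: 326591 = 6^(6 + 1) + 5·6^5 + 5·6^4 + 5·6^3 + 5·6^2 + 5·6 + 5; at 7: 7^(7 + 1) + 5·7^5 + 5·7^4 + 5·7^3 + 5·7^2 + 5·7 + 5 = 5862841; next = 5862840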